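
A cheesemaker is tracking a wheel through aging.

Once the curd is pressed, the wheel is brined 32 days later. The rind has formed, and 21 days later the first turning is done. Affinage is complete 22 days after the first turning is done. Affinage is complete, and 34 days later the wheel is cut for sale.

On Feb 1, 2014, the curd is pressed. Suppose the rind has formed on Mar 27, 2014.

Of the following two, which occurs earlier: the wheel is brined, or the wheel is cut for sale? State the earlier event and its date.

The wheel is brined — Mar 5, 2014

The curd is pressed: Feb 1, 2014.
The wheel is brined: Feb 1, 2014 + 32 days = Mar 5, 2014.
The rind has formed: Mar 27, 2014.
The first turning is done: Mar 27, 2014 + 21 days = Apr 17, 2014.
Affinage is complete: Apr 17, 2014 + 22 days = May 9, 2014.
The wheel is cut for sale: May 9, 2014 + 34 days = Jun 12, 2014.
Comparing: the wheel is brined on Mar 5, 2014 vs the wheel is cut for sale on Jun 12, 2014. Earlier: the wheel is brined.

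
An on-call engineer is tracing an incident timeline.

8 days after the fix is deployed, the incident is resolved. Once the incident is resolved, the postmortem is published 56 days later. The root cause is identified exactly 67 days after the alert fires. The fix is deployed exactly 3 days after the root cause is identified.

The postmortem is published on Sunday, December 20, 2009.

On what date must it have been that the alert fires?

Saturday, August 8, 2009

The postmortem is published: Dec 20, 2009.
The incident is resolved: Dec 20, 2009 − 56 days = Oct 25, 2009.
The fix is deployed: Oct 25, 2009 − 8 days = Oct 17, 2009.
The root cause is identified: Oct 17, 2009 − 3 days = Oct 14, 2009.
The alert fires: Oct 14, 2009 − 67 days = Aug 8, 2009.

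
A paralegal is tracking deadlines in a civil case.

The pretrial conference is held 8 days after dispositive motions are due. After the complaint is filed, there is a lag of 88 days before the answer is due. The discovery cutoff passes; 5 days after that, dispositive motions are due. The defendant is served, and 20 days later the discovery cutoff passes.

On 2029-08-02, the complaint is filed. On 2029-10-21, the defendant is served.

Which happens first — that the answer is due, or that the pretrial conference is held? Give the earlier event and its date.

The answer is due — 2029-10-29

The complaint is filed: Aug 2, 2029.
The answer is due: Aug 2, 2029 + 88 days = Oct 29, 2029.
The defendant is served: Oct 21, 2029.
The discovery cutoff passes: Oct 21, 2029 + 20 days = Nov 10, 2029.
Dispositive motions are due: Nov 10, 2029 + 5 days = Nov 15, 2029.
The pretrial conference is held: Nov 15, 2029 + 8 days = Nov 23, 2029.
Comparing: the answer is due on Oct 29, 2029 vs the pretrial conference is held on Nov 23, 2029. Earlier: the answer is due.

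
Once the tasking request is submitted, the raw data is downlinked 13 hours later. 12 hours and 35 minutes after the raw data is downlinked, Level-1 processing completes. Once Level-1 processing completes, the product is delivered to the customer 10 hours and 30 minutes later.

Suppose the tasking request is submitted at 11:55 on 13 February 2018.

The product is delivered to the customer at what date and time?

00:00 on 15 February 2018

The tasking request is submitted: 11:55 Feb 13, 2018.
The raw data is downlinked: 11:55 Feb 13, 2018 + 13h = 00:55 Feb 14, 2018.
Level-1 processing completes: 00:55 Feb 14, 2018 + 12h35m = 13:30 Feb 14, 2018.
The product is delivered to the customer: 13:30 Feb 14, 2018 + 10h30m = 00:00 Feb 15, 2018.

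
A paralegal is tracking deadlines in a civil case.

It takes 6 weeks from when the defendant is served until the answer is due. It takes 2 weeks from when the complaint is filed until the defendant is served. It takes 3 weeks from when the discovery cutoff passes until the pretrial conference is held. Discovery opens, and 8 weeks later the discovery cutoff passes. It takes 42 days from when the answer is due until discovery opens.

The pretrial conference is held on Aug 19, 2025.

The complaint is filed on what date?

Feb 25, 2025

The pretrial conference is held: Aug 19, 2025.
The discovery cutoff passes: Aug 19, 2025 − 3 weeks = Jul 29, 2025.
Discovery opens: Jul 29, 2025 − 8 weeks = Jun 3, 2025.
The answer is due: Jun 3, 2025 − 42 days = Apr 22, 2025.
The defendant is served: Apr 22, 2025 − 6 weeks = Mar 11, 2025.
The complaint is filed: Mar 11, 2025 − 2 weeks = Feb 25, 2025.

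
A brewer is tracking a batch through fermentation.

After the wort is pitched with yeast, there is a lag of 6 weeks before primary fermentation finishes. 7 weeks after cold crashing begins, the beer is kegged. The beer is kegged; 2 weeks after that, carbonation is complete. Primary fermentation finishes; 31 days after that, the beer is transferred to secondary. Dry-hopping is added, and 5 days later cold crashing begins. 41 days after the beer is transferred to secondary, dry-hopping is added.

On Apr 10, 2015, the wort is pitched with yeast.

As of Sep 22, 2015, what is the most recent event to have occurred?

The wort is pitched with yeast: Apr 10, 2015.
Primary fermentation finishes: Apr 10, 2015 + 6 weeks = May 22, 2015.
The beer is transferred to secondary: May 22, 2015 + 31 days = Jun 22, 2015.
Dry-hopping is added: Jun 22, 2015 + 41 days = Aug 2, 2015.
Cold crashing begins: Aug 2, 2015 + 5 days = Aug 7, 2015.
The beer is kegged: Aug 7, 2015 + 7 weeks = Sep 25, 2015.
Carbonation is complete: Sep 25, 2015 + 2 weeks = Oct 9, 2015.
Sep 22, 2015 falls between when cold crashing begins (Aug 7, 2015) and when the beer is kegged (Sep 25, 2015).

Cold crashing begins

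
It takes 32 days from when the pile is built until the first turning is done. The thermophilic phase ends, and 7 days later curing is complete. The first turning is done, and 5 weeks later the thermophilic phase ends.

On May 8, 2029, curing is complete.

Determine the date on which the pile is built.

Curing is complete: May 8, 2029.
The thermophilic phase ends: May 8, 2029 − 7 days = May 1, 2029.
The first turning is done: May 1, 2029 − 5 weeks = Mar 27, 2029.
The pile is built: Mar 27, 2029 − 32 days = Feb 23, 2029.

February 23, 2029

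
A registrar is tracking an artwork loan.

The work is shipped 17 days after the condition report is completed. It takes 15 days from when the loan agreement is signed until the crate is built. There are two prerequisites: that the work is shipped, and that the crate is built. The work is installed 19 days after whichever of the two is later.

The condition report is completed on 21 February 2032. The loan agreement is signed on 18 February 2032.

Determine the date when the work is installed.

28 March 2032

The condition report is completed: Feb 21, 2032.
The work is shipped: Feb 21, 2032 + 17 days = Mar 9, 2032.
The loan agreement is signed: Feb 18, 2032.
The crate is built: Feb 18, 2032 + 15 days = Mar 4, 2032.
Both prerequisites met — the work is shipped (Mar 9, 2032), the crate is built (Mar 4, 2032); the later is Mar 9, 2032.
The work is installed: Mar 9, 2032 + 19 days = Mar 28, 2032.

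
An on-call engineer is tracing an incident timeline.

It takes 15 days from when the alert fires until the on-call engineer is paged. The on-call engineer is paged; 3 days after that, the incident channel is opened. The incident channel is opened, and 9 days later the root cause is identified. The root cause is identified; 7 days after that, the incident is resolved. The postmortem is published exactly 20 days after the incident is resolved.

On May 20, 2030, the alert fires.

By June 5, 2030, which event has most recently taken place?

The alert fires: May 20, 2030.
The on-call engineer is paged: May 20, 2030 + 15 days = Jun 4, 2030.
The incident channel is opened: Jun 4, 2030 + 3 days = Jun 7, 2030.
The root cause is identified: Jun 7, 2030 + 9 days = Jun 16, 2030.
The incident is resolved: Jun 16, 2030 + 7 days = Jun 23, 2030.
The postmortem is published: Jun 23, 2030 + 20 days = Jul 13, 2030.
Jun 5, 2030 falls between when the on-call engineer is paged (Jun 4, 2030) and when the incident channel is opened (Jun 7, 2030).

The on-call engineer is paged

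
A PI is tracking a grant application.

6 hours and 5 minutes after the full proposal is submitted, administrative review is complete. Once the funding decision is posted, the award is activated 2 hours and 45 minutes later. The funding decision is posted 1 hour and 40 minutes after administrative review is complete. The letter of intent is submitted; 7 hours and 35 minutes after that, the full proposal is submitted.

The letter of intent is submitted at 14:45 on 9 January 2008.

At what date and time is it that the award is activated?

The letter of intent is submitted: 14:45 Jan 9, 2008.
The full proposal is submitted: 14:45 Jan 9, 2008 + 7h35m = 22:20 Jan 9, 2008.
Administrative review is complete: 22:20 Jan 9, 2008 + 6h05m = 04:25 Jan 10, 2008.
The funding decision is posted: 04:25 Jan 10, 2008 + 1h40m = 06:05 Jan 10, 2008.
The award is activated: 06:05 Jan 10, 2008 + 2h45m = 08:50 Jan 10, 2008.

08:50 on 10 January 2008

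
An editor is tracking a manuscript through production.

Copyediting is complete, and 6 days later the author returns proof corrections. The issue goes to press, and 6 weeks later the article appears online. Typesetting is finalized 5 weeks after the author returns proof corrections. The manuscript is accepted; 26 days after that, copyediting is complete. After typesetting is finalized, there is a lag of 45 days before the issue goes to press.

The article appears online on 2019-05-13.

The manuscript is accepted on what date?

2018-12-10

The article appears online: May 13, 2019.
The issue goes to press: May 13, 2019 − 6 weeks = Apr 1, 2019.
Typesetting is finalized: Apr 1, 2019 − 45 days = Feb 15, 2019.
The author returns proof corrections: Feb 15, 2019 − 5 weeks = Jan 11, 2019.
Copyediting is complete: Jan 11, 2019 − 6 days = Jan 5, 2019.
The manuscript is accepted: Jan 5, 2019 − 26 days = Dec 10, 2018.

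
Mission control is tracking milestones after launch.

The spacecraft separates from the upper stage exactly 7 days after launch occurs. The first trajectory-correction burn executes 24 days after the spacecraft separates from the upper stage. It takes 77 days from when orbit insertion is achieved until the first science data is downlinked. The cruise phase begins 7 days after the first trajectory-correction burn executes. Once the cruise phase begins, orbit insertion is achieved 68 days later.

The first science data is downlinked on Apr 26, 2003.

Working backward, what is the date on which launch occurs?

The first science data is downlinked: Apr 26, 2003.
Orbit insertion is achieved: Apr 26, 2003 − 77 days = Feb 8, 2003.
The cruise phase begins: Feb 8, 2003 − 68 days = Dec 2, 2002.
The first trajectory-correction burn executes: Dec 2, 2002 − 7 days = Nov 25, 2002.
The spacecraft separates from the upper stage: Nov 25, 2002 − 24 days = Nov 1, 2002.
Launch occurs: Nov 1, 2002 − 7 days = Oct 25, 2002.

Oct 25, 2002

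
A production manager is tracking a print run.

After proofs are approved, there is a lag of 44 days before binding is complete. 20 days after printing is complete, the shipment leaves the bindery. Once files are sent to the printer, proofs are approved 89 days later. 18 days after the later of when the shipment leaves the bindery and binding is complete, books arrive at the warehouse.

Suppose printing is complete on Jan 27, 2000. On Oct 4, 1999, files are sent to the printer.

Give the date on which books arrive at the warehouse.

Mar 5, 2000

Printing is complete: Jan 27, 2000.
The shipment leaves the bindery: Jan 27, 2000 + 20 days = Feb 16, 2000.
Files are sent to the printer: Oct 4, 1999.
Proofs are approved: Oct 4, 1999 + 89 days = Jan 1, 2000.
Binding is complete: Jan 1, 2000 + 44 days = Feb 14, 2000.
Both prerequisites met — the shipment leaves the bindery (Feb 16, 2000), binding is complete (Feb 14, 2000); the later is Feb 16, 2000.
Books arrive at the warehouse: Feb 16, 2000 + 18 days = Mar 5, 2000.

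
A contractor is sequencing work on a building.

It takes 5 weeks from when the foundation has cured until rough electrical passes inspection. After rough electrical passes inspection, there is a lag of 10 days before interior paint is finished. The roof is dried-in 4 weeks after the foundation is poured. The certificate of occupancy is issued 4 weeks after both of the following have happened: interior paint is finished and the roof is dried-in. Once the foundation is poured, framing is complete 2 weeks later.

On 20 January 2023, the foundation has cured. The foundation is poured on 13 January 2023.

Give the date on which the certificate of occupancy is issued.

The foundation has cured: Jan 20, 2023.
Rough electrical passes inspection: Jan 20, 2023 + 5 weeks = Feb 24, 2023.
Interior paint is finished: Feb 24, 2023 + 10 days = Mar 6, 2023.
The foundation is poured: Jan 13, 2023.
The roof is dried-in: Jan 13, 2023 + 4 weeks = Feb 10, 2023.
Both prerequisites met — interior paint is finished (Mar 6, 2023), the roof is dried-in (Feb 10, 2023); the later is Mar 6, 2023.
The certificate of occupancy is issued: Mar 6, 2023 + 4 weeks = Apr 3, 2023.

3 April 2023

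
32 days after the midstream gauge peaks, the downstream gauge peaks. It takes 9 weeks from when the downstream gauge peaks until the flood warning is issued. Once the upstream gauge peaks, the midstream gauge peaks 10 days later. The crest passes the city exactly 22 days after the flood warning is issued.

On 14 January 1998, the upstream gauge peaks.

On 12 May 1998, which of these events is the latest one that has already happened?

The flood warning is issued

The upstream gauge peaks: Jan 14, 1998.
The midstream gauge peaks: Jan 14, 1998 + 10 days = Jan 24, 1998.
The downstream gauge peaks: Jan 24, 1998 + 32 days = Feb 25, 1998.
The flood warning is issued: Feb 25, 1998 + 9 weeks = Apr 29, 1998.
The crest passes the city: Apr 29, 1998 + 22 days = May 21, 1998.
May 12, 1998 falls between when the flood warning is issued (Apr 29, 1998) and when the crest passes the city (May 21, 1998).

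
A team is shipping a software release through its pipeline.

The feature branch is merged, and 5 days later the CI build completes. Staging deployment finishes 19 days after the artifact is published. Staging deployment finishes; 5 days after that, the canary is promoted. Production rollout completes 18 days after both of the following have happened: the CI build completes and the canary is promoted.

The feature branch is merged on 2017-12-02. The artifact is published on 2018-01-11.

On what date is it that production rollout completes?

2018-02-22

The feature branch is merged: Dec 2, 2017.
The CI build completes: Dec 2, 2017 + 5 days = Dec 7, 2017.
The artifact is published: Jan 11, 2018.
Staging deployment finishes: Jan 11, 2018 + 19 days = Jan 30, 2018.
The canary is promoted: Jan 30, 2018 + 5 days = Feb 4, 2018.
Both prerequisites met — the CI build completes (Dec 7, 2017), the canary is promoted (Feb 4, 2018); the later is Feb 4, 2018.
Production rollout completes: Feb 4, 2018 + 18 days = Feb 22, 2018.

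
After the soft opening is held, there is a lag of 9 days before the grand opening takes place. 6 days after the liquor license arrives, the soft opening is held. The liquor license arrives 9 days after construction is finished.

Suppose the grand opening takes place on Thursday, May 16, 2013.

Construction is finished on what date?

The grand opening takes place: May 16, 2013.
The soft opening is held: May 16, 2013 − 9 days = May 7, 2013.
The liquor license arrives: May 7, 2013 − 6 days = May 1, 2013.
Construction is finished: May 1, 2013 − 9 days = Apr 22, 2013.

Monday, April 22, 2013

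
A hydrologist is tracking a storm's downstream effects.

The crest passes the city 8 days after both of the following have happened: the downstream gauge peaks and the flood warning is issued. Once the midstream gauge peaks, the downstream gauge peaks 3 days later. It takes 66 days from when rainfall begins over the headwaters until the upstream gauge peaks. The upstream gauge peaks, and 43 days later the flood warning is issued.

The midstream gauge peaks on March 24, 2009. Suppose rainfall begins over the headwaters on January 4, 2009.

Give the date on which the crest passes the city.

May 1, 2009

The midstream gauge peaks: Mar 24, 2009.
The downstream gauge peaks: Mar 24, 2009 + 3 days = Mar 27, 2009.
Rainfall begins over the headwaters: Jan 4, 2009.
The upstream gauge peaks: Jan 4, 2009 + 66 days = Mar 11, 2009.
The flood warning is issued: Mar 11, 2009 + 43 days = Apr 23, 2009.
Both prerequisites met — the downstream gauge peaks (Mar 27, 2009), the flood warning is issued (Apr 23, 2009); the later is Apr 23, 2009.
The crest passes the city: Apr 23, 2009 + 8 days = May 1, 2009.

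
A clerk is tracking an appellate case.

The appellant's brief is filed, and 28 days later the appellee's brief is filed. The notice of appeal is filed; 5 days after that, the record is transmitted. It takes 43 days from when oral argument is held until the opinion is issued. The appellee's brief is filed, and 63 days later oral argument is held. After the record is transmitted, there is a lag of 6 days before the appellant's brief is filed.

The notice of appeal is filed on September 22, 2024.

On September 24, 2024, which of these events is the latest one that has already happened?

The notice of appeal is filed

The notice of appeal is filed: Sep 22, 2024.
The record is transmitted: Sep 22, 2024 + 5 days = Sep 27, 2024.
The appellant's brief is filed: Sep 27, 2024 + 6 days = Oct 3, 2024.
The appellee's brief is filed: Oct 3, 2024 + 28 days = Oct 31, 2024.
Oral argument is held: Oct 31, 2024 + 63 days = Jan 2, 2025.
The opinion is issued: Jan 2, 2025 + 43 days = Feb 14, 2025.
Sep 24, 2024 falls between when the notice of appeal is filed (Sep 22, 2024) and when the record is transmitted (Sep 27, 2024).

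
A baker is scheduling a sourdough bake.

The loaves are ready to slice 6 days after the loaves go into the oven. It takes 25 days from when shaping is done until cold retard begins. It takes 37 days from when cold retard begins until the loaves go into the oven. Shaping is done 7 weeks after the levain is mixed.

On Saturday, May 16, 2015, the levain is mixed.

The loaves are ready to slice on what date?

The levain is mixed: May 16, 2015.
Shaping is done: May 16, 2015 + 7 weeks = Jul 4, 2015.
Cold retard begins: Jul 4, 2015 + 25 days = Jul 29, 2015.
The loaves go into the oven: Jul 29, 2015 + 37 days = Sep 4, 2015.
The loaves are ready to slice: Sep 4, 2015 + 6 days = Sep 10, 2015.

Thursday, September 10, 2015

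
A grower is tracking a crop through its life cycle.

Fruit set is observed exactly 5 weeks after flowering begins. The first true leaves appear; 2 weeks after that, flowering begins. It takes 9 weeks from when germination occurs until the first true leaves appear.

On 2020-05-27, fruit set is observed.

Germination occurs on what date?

Fruit set is observed: May 27, 2020.
Flowering begins: May 27, 2020 − 5 weeks = Apr 22, 2020.
The first true leaves appear: Apr 22, 2020 − 2 weeks = Apr 8, 2020.
Germination occurs: Apr 8, 2020 − 9 weeks = Feb 5, 2020.

2020-02-05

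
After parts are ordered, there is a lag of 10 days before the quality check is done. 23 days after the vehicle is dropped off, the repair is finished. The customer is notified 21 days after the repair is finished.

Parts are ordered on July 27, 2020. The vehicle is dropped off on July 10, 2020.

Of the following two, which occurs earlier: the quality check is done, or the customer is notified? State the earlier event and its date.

The quality check is done — August 6, 2020

Parts are ordered: Jul 27, 2020.
The quality check is done: Jul 27, 2020 + 10 days = Aug 6, 2020.
The vehicle is dropped off: Jul 10, 2020.
The repair is finished: Jul 10, 2020 + 23 days = Aug 2, 2020.
The customer is notified: Aug 2, 2020 + 21 days = Aug 23, 2020.
Comparing: the quality check is done on Aug 6, 2020 vs the customer is notified on Aug 23, 2020. Earlier: the quality check is done.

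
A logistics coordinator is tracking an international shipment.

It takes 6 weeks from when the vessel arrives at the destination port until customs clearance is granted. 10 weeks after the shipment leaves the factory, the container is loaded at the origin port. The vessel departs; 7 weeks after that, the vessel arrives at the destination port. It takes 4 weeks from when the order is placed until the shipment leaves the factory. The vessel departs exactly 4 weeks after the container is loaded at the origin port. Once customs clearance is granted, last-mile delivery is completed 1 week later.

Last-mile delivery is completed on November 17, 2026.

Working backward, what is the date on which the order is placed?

Last-mile delivery is completed: Nov 17, 2026.
Customs clearance is granted: Nov 17, 2026 − 1 week = Nov 10, 2026.
The vessel arrives at the destination port: Nov 10, 2026 − 6 weeks = Sep 29, 2026.
The vessel departs: Sep 29, 2026 − 7 weeks = Aug 11, 2026.
The container is loaded at the origin port: Aug 11, 2026 − 4 weeks = Jul 14, 2026.
The shipment leaves the factory: Jul 14, 2026 − 10 weeks = May 5, 2026.
The order is placed: May 5, 2026 − 4 weeks = Apr 7, 2026.

April 7, 2026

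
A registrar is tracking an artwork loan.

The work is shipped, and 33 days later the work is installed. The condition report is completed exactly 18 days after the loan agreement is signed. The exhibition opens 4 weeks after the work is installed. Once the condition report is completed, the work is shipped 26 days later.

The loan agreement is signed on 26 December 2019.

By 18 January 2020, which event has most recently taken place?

The loan agreement is signed: Dec 26, 2019.
The condition report is completed: Dec 26, 2019 + 18 days = Jan 13, 2020.
The work is shipped: Jan 13, 2020 + 26 days = Feb 8, 2020.
The work is installed: Feb 8, 2020 + 33 days = Mar 12, 2020.
The exhibition opens: Mar 12, 2020 + 4 weeks = Apr 9, 2020.
Jan 18, 2020 falls between when the condition report is completed (Jan 13, 2020) and when the work is shipped (Feb 8, 2020).

The condition report is completed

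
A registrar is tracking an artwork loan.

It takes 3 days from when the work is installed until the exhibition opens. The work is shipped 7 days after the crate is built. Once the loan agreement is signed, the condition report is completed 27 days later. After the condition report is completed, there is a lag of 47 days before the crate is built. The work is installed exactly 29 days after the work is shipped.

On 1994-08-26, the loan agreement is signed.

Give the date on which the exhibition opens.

1994-12-17

The loan agreement is signed: Aug 26, 1994.
The condition report is completed: Aug 26, 1994 + 27 days = Sep 22, 1994.
The crate is built: Sep 22, 1994 + 47 days = Nov 8, 1994.
The work is shipped: Nov 8, 1994 + 7 days = Nov 15, 1994.
The work is installed: Nov 15, 1994 + 29 days = Dec 14, 1994.
The exhibition opens: Dec 14, 1994 + 3 days = Dec 17, 1994.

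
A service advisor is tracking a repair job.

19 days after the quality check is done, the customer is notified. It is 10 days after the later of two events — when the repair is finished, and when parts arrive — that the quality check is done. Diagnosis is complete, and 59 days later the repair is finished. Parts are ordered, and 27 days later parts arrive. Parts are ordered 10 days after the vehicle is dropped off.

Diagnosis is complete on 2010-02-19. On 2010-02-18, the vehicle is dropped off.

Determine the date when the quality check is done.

Diagnosis is complete: Feb 19, 2010.
The repair is finished: Feb 19, 2010 + 59 days = Apr 19, 2010.
The vehicle is dropped off: Feb 18, 2010.
Parts are ordered: Feb 18, 2010 + 10 days = Feb 28, 2010.
Parts arrive: Feb 28, 2010 + 27 days = Mar 27, 2010.
Both prerequisites met — the repair is finished (Apr 19, 2010), parts arrive (Mar 27, 2010); the later is Apr 19, 2010.
The quality check is done: Apr 19, 2010 + 10 days = Apr 29, 2010.

2010-04-29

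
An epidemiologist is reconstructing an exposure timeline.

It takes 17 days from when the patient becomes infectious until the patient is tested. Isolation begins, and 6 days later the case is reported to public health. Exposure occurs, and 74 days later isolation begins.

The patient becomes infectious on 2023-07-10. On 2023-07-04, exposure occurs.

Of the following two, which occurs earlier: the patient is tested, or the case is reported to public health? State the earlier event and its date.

The patient becomes infectious: Jul 10, 2023.
The patient is tested: Jul 10, 2023 + 17 days = Jul 27, 2023.
Exposure occurs: Jul 4, 2023.
Isolation begins: Jul 4, 2023 + 74 days = Sep 16, 2023.
The case is reported to public health: Sep 16, 2023 + 6 days = Sep 22, 2023.
Comparing: the patient is tested on Jul 27, 2023 vs the case is reported to public health on Sep 22, 2023. Earlier: the patient is tested.

The patient is tested — 2023-07-27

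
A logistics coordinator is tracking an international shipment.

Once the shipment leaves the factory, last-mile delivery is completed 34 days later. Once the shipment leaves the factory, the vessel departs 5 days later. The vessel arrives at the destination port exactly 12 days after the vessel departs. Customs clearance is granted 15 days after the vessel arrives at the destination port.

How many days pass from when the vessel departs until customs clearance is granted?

Causal path: the vessel departs → the vessel arrives at the destination port → customs clearance is granted.
Total delay along the path: 12 + 15 = 27 days.

27 days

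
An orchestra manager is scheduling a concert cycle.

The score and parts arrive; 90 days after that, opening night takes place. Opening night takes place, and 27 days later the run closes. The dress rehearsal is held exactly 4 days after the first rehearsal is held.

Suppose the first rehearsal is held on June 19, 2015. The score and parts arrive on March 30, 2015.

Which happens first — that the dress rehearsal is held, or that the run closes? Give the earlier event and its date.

The first rehearsal is held: Jun 19, 2015.
The dress rehearsal is held: Jun 19, 2015 + 4 days = Jun 23, 2015.
The score and parts arrive: Mar 30, 2015.
Opening night takes place: Mar 30, 2015 + 90 days = Jun 28, 2015.
The run closes: Jun 28, 2015 + 27 days = Jul 25, 2015.
Comparing: the dress rehearsal is held on Jun 23, 2015 vs the run closes on Jul 25, 2015. Earlier: the dress rehearsal is held.

The dress rehearsal is held — June 23, 2015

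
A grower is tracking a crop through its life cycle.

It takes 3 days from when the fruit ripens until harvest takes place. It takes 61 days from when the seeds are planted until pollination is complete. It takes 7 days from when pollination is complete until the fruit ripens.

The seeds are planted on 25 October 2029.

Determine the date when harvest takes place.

4 January 2030

The seeds are planted: Oct 25, 2029.
Pollination is complete: Oct 25, 2029 + 61 days = Dec 25, 2029.
The fruit ripens: Dec 25, 2029 + 7 days = Jan 1, 2030.
Harvest takes place: Jan 1, 2030 + 3 days = Jan 4, 2030.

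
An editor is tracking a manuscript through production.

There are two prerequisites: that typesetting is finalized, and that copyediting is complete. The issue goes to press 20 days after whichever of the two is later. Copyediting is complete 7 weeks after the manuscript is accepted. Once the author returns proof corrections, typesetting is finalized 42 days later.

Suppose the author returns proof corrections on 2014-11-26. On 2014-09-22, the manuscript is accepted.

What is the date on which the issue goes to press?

The author returns proof corrections: Nov 26, 2014.
Typesetting is finalized: Nov 26, 2014 + 42 days = Jan 7, 2015.
The manuscript is accepted: Sep 22, 2014.
Copyediting is complete: Sep 22, 2014 + 7 weeks = Nov 10, 2014.
Both prerequisites met — typesetting is finalized (Jan 7, 2015), copyediting is complete (Nov 10, 2014); the later is Jan 7, 2015.
The issue goes to press: Jan 7, 2015 + 20 days = Jan 27, 2015.

2015-01-27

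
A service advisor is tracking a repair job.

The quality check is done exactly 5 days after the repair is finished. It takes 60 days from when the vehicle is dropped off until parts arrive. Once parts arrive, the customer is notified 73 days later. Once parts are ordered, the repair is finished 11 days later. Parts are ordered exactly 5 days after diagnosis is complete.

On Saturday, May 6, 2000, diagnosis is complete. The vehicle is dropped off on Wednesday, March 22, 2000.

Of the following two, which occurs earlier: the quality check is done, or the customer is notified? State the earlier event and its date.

The quality check is done — Saturday, May 27, 2000

Diagnosis is complete: May 6, 2000.
Parts are ordered: May 6, 2000 + 5 days = May 11, 2000.
The repair is finished: May 11, 2000 + 11 days = May 22, 2000.
The quality check is done: May 22, 2000 + 5 days = May 27, 2000.
The vehicle is dropped off: Mar 22, 2000.
Parts arrive: Mar 22, 2000 + 60 days = May 21, 2000.
The customer is notified: May 21, 2000 + 73 days = Aug 2, 2000.
Comparing: the quality check is done on May 27, 2000 vs the customer is notified on Aug 2, 2000. Earlier: the quality check is done.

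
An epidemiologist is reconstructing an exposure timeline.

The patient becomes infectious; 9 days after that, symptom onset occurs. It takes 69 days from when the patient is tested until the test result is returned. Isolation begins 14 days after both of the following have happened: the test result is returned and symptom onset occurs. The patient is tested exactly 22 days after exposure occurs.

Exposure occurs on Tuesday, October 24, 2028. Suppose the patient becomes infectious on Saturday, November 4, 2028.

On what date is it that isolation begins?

Tuesday, February 6, 2029

Exposure occurs: Oct 24, 2028.
The patient is tested: Oct 24, 2028 + 22 days = Nov 15, 2028.
The test result is returned: Nov 15, 2028 + 69 days = Jan 23, 2029.
The patient becomes infectious: Nov 4, 2028.
Symptom onset occurs: Nov 4, 2028 + 9 days = Nov 13, 2028.
Both prerequisites met — the test result is returned (Jan 23, 2029), symptom onset occurs (Nov 13, 2028); the later is Jan 23, 2029.
Isolation begins: Jan 23, 2029 + 14 days = Feb 6, 2029.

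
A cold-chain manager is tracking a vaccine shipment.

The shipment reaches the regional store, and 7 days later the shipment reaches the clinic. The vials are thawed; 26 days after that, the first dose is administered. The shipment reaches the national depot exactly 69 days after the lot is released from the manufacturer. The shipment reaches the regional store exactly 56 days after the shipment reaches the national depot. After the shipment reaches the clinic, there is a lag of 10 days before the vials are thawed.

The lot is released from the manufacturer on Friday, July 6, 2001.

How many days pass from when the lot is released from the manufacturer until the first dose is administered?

Causal path: the lot is released from the manufacturer → the shipment reaches the national depot → the shipment reaches the regional store → the shipment reaches the clinic → the vials are thawed → the first dose is administered.
Total delay along the path: 69 + 56 + 7 + 10 + 26 = 168 days.

168 days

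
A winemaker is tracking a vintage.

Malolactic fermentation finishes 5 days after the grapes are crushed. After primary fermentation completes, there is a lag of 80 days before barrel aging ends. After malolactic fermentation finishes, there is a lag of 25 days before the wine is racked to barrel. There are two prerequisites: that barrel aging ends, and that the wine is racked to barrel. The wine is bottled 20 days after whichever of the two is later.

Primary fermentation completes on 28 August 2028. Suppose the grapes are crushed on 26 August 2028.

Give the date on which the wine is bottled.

6 December 2028

Primary fermentation completes: Aug 28, 2028.
Barrel aging ends: Aug 28, 2028 + 80 days = Nov 16, 2028.
The grapes are crushed: Aug 26, 2028.
Malolactic fermentation finishes: Aug 26, 2028 + 5 days = Aug 31, 2028.
The wine is racked to barrel: Aug 31, 2028 + 25 days = Sep 25, 2028.
Both prerequisites met — barrel aging ends (Nov 16, 2028), the wine is racked to barrel (Sep 25, 2028); the later is Nov 16, 2028.
The wine is bottled: Nov 16, 2028 + 20 days = Dec 6, 2028.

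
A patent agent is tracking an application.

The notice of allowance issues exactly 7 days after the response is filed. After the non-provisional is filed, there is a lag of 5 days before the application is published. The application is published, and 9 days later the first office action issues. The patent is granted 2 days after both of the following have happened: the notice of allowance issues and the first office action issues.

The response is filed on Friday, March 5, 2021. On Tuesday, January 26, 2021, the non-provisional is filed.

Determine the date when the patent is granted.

Sunday, March 14, 2021

The response is filed: Mar 5, 2021.
The notice of allowance issues: Mar 5, 2021 + 7 days = Mar 12, 2021.
The non-provisional is filed: Jan 26, 2021.
The application is published: Jan 26, 2021 + 5 days = Jan 31, 2021.
The first office action issues: Jan 31, 2021 + 9 days = Feb 9, 2021.
Both prerequisites met — the notice of allowance issues (Mar 12, 2021), the first office action issues (Feb 9, 2021); the later is Mar 12, 2021.
The patent is granted: Mar 12, 2021 + 2 days = Mar 14, 2021.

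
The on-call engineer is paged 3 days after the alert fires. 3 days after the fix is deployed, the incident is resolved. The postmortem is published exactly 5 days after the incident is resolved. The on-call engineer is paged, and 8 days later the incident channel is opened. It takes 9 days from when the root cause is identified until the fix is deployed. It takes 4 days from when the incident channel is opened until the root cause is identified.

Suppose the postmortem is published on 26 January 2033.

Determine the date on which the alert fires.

25 December 2032

The postmortem is published: Jan 26, 2033.
The incident is resolved: Jan 26, 2033 − 5 days = Jan 21, 2033.
The fix is deployed: Jan 21, 2033 − 3 days = Jan 18, 2033.
The root cause is identified: Jan 18, 2033 − 9 days = Jan 9, 2033.
The incident channel is opened: Jan 9, 2033 − 4 days = Jan 5, 2033.
The on-call engineer is paged: Jan 5, 2033 − 8 days = Dec 28, 2032.
The alert fires: Dec 28, 2032 − 3 days = Dec 25, 2032.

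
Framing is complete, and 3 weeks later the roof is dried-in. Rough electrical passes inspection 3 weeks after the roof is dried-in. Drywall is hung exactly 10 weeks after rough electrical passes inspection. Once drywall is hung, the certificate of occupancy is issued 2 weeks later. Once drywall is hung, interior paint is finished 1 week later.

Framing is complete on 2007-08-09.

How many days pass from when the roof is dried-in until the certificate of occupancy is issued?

Causal path: the roof is dried-in → rough electrical passes inspection → drywall is hung → the certificate of occupancy is issued.
Total delay along the path: 3 + 10 + 2 weeks = 15 weeks = 105 days.

105 days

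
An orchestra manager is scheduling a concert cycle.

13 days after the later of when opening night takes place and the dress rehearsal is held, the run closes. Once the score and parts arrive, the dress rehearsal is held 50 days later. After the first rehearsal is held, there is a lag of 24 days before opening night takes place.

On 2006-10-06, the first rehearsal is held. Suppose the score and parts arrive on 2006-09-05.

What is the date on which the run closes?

2006-11-12

The first rehearsal is held: Oct 6, 2006.
Opening night takes place: Oct 6, 2006 + 24 days = Oct 30, 2006.
The score and parts arrive: Sep 5, 2006.
The dress rehearsal is held: Sep 5, 2006 + 50 days = Oct 25, 2006.
Both prerequisites met — opening night takes place (Oct 30, 2006), the dress rehearsal is held (Oct 25, 2006); the later is Oct 30, 2006.
The run closes: Oct 30, 2006 + 13 days = Nov 12, 2006.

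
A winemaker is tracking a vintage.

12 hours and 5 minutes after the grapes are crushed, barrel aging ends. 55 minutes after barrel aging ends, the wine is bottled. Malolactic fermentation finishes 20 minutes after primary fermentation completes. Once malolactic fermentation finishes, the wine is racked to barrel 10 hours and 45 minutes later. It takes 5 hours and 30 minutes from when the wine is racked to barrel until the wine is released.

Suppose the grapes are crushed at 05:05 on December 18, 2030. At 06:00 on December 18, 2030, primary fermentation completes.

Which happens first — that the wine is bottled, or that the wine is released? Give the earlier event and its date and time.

The wine is bottled — 18:05 on December 18, 2030

The grapes are crushed: 05:05 Dec 18, 2030.
Barrel aging ends: 05:05 Dec 18, 2030 + 12h05m = 17:10 Dec 18, 2030.
The wine is bottled: 17:10 Dec 18, 2030 + 55m = 18:05 Dec 18, 2030.
Primary fermentation completes: 06:00 Dec 18, 2030.
Malolactic fermentation finishes: 06:00 Dec 18, 2030 + 20m = 06:20 Dec 18, 2030.
The wine is racked to barrel: 06:20 Dec 18, 2030 + 10h45m = 17:05 Dec 18, 2030.
The wine is released: 17:05 Dec 18, 2030 + 5h30m = 22:35 Dec 18, 2030.
Comparing: the wine is bottled at 18:05 Dec 18, 2030 vs the wine is released at 22:35 Dec 18, 2030. Earlier: the wine is bottled.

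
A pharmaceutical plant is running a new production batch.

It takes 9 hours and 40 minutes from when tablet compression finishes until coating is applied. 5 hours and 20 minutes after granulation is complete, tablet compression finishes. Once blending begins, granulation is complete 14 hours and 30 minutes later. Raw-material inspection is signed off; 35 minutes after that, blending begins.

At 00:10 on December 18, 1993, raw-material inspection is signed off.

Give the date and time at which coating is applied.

06:15 on December 19, 1993

Raw-material inspection is signed off: 00:10 Dec 18, 1993.
Blending begins: 00:10 Dec 18, 1993 + 35m = 00:45 Dec 18, 1993.
Granulation is complete: 00:45 Dec 18, 1993 + 14h30m = 15:15 Dec 18, 1993.
Tablet compression finishes: 15:15 Dec 18, 1993 + 5h20m = 20:35 Dec 18, 1993.
Coating is applied: 20:35 Dec 18, 1993 + 9h40m = 06:15 Dec 19, 1993.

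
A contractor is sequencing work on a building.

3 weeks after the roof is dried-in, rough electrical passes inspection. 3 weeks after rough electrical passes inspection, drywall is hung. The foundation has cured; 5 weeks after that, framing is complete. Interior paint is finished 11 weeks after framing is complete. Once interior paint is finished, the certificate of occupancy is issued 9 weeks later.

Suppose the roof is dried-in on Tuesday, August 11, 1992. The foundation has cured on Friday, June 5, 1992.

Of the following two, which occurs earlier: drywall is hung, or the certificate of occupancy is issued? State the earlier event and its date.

Drywall is hung — Tuesday, September 22, 1992

The roof is dried-in: Aug 11, 1992.
Rough electrical passes inspection: Aug 11, 1992 + 3 weeks = Sep 1, 1992.
Drywall is hung: Sep 1, 1992 + 3 weeks = Sep 22, 1992.
The foundation has cured: Jun 5, 1992.
Framing is complete: Jun 5, 1992 + 5 weeks = Jul 10, 1992.
Interior paint is finished: Jul 10, 1992 + 11 weeks = Sep 25, 1992.
The certificate of occupancy is issued: Sep 25, 1992 + 9 weeks = Nov 27, 1992.
Comparing: drywall is hung on Sep 22, 1992 vs the certificate of occupancy is issued on Nov 27, 1992. Earlier: drywall is hung.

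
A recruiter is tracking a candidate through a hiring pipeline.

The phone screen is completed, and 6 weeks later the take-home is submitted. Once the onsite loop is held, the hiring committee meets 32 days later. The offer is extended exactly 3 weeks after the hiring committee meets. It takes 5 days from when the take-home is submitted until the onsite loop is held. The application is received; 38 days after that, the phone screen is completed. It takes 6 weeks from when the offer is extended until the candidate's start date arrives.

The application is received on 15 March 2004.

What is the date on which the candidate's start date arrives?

The application is received: Mar 15, 2004.
The phone screen is completed: Mar 15, 2004 + 38 days = Apr 22, 2004.
The take-home is submitted: Apr 22, 2004 + 6 weeks = Jun 3, 2004.
The onsite loop is held: Jun 3, 2004 + 5 days = Jun 8, 2004.
The hiring committee meets: Jun 8, 2004 + 32 days = Jul 10, 2004.
The offer is extended: Jul 10, 2004 + 3 weeks = Jul 31, 2004.
The candidate's start date arrives: Jul 31, 2004 + 6 weeks = Sep 11, 2004.

11 September 2004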